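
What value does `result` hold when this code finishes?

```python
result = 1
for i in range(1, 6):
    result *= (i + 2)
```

Let's trace through this code step by step.

Initialize: result = 1
Entering loop: for i in range(1, 6):

After execution: result = 2520
2520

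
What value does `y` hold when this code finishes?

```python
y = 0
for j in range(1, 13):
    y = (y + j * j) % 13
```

Let's trace through this code step by step.

Initialize: y = 0
Entering loop: for j in range(1, 13):

After execution: y = 0
0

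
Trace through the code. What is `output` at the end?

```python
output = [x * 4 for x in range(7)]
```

Let's trace through this code step by step.

Initialize: output = [x * 4 for x in range(7)]

After execution: output = [0, 4, 8, 12, 16, 20, 24]
[0, 4, 8, 12, 16, 20, 24]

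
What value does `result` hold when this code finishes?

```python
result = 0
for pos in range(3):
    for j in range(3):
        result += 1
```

Let's trace through this code step by step.

Initialize: result = 0
Entering loop: for pos in range(3):

After execution: result = 9
9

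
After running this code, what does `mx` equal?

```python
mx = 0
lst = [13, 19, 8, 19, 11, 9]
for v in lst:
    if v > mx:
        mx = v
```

Let's trace through this code step by step.

Initialize: mx = 0
Initialize: lst = [13, 19, 8, 19, 11, 9]
Entering loop: for v in lst:

After execution: mx = 19
19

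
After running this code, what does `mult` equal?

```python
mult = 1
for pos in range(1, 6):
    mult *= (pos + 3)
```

Let's trace through this code step by step.

Initialize: mult = 1
Entering loop: for pos in range(1, 6):

After execution: mult = 6720
6720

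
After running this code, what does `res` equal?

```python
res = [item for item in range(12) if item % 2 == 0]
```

Let's trace through this code step by step.

Initialize: res = [item for item in range(12) if item % 2 == 0]

After execution: res = [0, 2, 4, 6, 8, 10]
[0, 2, 4, 6, 8, 10]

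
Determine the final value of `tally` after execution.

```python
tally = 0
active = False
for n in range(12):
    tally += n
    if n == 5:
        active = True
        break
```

Let's trace through this code step by step.

Initialize: tally = 0
Initialize: active = False
Entering loop: for n in range(12):

After execution: tally = 15
15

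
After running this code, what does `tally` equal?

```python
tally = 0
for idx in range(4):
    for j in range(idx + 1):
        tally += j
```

Let's trace through this code step by step.

Initialize: tally = 0
Entering loop: for idx in range(4):

After execution: tally = 10
10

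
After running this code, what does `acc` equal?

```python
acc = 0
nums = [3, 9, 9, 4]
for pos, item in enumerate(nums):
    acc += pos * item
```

Let's trace through this code step by step.

Initialize: acc = 0
Initialize: nums = [3, 9, 9, 4]
Entering loop: for pos, item in enumerate(nums):

After execution: acc = 39
39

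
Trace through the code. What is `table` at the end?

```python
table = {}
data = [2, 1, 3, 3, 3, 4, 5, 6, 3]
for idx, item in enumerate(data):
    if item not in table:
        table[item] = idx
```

Let's trace through this code step by step.

Initialize: table = {}
Initialize: data = [2, 1, 3, 3, 3, 4, 5, 6, 3]
Entering loop: for idx, item in enumerate(data):

After execution: table = {2: 0, 1: 1, 3: 2, 4: 5, 5: 6, 6: 7}
{2: 0, 1: 1, 3: 2, 4: 5, 5: 6, 6: 7}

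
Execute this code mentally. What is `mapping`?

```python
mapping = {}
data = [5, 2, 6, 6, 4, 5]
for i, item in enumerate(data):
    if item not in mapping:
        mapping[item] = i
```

Let's trace through this code step by step.

Initialize: mapping = {}
Initialize: data = [5, 2, 6, 6, 4, 5]
Entering loop: for i, item in enumerate(data):

After execution: mapping = {5: 0, 2: 1, 6: 2, 4: 4}
{5: 0, 2: 1, 6: 2, 4: 4}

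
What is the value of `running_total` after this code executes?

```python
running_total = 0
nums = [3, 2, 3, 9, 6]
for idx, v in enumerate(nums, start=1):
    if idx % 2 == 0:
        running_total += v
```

Let's trace through this code step by step.

Initialize: running_total = 0
Initialize: nums = [3, 2, 3, 9, 6]
Entering loop: for idx, v in enumerate(nums, start=1):

After execution: running_total = 11
11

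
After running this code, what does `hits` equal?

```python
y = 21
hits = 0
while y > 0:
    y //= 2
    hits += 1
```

Let's trace through this code step by step.

Initialize: y = 21
Initialize: hits = 0
Entering loop: while y > 0:

After execution: hits = 5
5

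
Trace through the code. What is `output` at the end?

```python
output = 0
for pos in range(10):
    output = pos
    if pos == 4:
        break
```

Let's trace through this code step by step.

Initialize: output = 0
Entering loop: for pos in range(10):

After execution: output = 4
4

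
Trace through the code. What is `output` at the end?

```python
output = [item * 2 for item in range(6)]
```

Let's trace through this code step by step.

Initialize: output = [item * 2 for item in range(6)]

After execution: output = [0, 2, 4, 6, 8, 10]
[0, 2, 4, 6, 8, 10]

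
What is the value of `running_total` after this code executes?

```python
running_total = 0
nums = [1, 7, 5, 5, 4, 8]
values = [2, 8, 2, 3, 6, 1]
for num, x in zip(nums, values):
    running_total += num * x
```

Let's trace through this code step by step.

Initialize: running_total = 0
Initialize: nums = [1, 7, 5, 5, 4, 8]
Initialize: values = [2, 8, 2, 3, 6, 1]
Entering loop: for num, x in zip(nums, values):

After execution: running_total = 115
115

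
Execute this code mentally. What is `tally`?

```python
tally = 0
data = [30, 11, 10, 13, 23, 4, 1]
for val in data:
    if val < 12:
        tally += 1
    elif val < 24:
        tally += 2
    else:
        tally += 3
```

Let's trace through this code step by step.

Initialize: tally = 0
Initialize: data = [30, 11, 10, 13, 23, 4, 1]
Entering loop: for val in data:

After execution: tally = 11
11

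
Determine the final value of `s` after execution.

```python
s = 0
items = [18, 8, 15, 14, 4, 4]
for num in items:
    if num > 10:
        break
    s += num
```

Let's trace through this code step by step.

Initialize: s = 0
Initialize: items = [18, 8, 15, 14, 4, 4]
Entering loop: for num in items:

After execution: s = 0
0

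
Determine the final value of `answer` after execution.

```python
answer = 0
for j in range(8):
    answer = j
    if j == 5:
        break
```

Let's trace through this code step by step.

Initialize: answer = 0
Entering loop: for j in range(8):

After execution: answer = 5
5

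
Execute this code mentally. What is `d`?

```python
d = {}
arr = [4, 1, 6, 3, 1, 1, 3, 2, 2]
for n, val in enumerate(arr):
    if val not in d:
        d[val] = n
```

Let's trace through this code step by step.

Initialize: d = {}
Initialize: arr = [4, 1, 6, 3, 1, 1, 3, 2, 2]
Entering loop: for n, val in enumerate(arr):

After execution: d = {4: 0, 1: 1, 6: 2, 3: 3, 2: 7}
{4: 0, 1: 1, 6: 2, 3: 3, 2: 7}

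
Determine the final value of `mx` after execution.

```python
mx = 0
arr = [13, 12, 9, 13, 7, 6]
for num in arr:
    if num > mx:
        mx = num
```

Let's trace through this code step by step.

Initialize: mx = 0
Initialize: arr = [13, 12, 9, 13, 7, 6]
Entering loop: for num in arr:

After execution: mx = 13
13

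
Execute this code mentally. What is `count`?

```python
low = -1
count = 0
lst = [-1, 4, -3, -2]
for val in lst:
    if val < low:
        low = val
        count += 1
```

Let's trace through this code step by step.

Initialize: low = -1
Initialize: count = 0
Initialize: lst = [-1, 4, -3, -2]
Entering loop: for val in lst:

After execution: count = 1
1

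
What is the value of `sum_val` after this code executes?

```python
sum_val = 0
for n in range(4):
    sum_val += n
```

Let's trace through this code step by step.

Initialize: sum_val = 0
Entering loop: for n in range(4):

After execution: sum_val = 6
6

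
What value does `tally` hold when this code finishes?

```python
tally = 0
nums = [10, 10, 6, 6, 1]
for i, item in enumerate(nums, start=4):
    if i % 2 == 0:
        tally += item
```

Let's trace through this code step by step.

Initialize: tally = 0
Initialize: nums = [10, 10, 6, 6, 1]
Entering loop: for i, item in enumerate(nums, start=4):

After execution: tally = 17
17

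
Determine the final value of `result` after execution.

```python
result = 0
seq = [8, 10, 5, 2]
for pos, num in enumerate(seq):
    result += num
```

Let's trace through this code step by step.

Initialize: result = 0
Initialize: seq = [8, 10, 5, 2]
Entering loop: for pos, num in enumerate(seq):

After execution: result = 25
25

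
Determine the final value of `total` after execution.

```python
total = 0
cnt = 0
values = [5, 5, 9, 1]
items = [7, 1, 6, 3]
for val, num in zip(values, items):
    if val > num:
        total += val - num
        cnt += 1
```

Let's trace through this code step by step.

Initialize: total = 0
Initialize: cnt = 0
Initialize: values = [5, 5, 9, 1]
Initialize: items = [7, 1, 6, 3]
Entering loop: for val, num in zip(values, items):

After execution: total = 7
7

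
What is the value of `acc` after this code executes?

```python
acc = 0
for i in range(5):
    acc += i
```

Let's trace through this code step by step.

Initialize: acc = 0
Entering loop: for i in range(5):

After execution: acc = 10
10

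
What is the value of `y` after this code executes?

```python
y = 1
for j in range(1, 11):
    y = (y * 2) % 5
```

Let's trace through this code step by step.

Initialize: y = 1
Entering loop: for j in range(1, 11):

After execution: y = 4
4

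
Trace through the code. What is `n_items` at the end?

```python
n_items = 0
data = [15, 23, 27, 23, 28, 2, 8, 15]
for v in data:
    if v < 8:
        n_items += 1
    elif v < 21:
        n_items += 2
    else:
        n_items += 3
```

Let's trace through this code step by step.

Initialize: n_items = 0
Initialize: data = [15, 23, 27, 23, 28, 2, 8, 15]
Entering loop: for v in data:

After execution: n_items = 19
19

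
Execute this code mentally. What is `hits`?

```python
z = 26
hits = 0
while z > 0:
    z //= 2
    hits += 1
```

Let's trace through this code step by step.

Initialize: z = 26
Initialize: hits = 0
Entering loop: while z > 0:

After execution: hits = 5
5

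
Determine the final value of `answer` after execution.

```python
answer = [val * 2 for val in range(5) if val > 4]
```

Let's trace through this code step by step.

Initialize: answer = [val * 2 for val in range(5) if val > 4]

After execution: answer = []
[]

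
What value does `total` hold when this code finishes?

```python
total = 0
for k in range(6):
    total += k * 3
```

Let's trace through this code step by step.

Initialize: total = 0
Entering loop: for k in range(6):

After execution: total = 45
45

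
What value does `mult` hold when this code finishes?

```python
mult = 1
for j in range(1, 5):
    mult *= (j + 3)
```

Let's trace through this code step by step.

Initialize: mult = 1
Entering loop: for j in range(1, 5):

After execution: mult = 840
840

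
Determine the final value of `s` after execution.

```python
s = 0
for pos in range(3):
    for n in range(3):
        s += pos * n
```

Let's trace through this code step by step.

Initialize: s = 0
Entering loop: for pos in range(3):

After execution: s = 9
9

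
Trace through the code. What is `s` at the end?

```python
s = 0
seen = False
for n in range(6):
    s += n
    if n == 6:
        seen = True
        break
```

Let's trace through this code step by step.

Initialize: s = 0
Initialize: seen = False
Entering loop: for n in range(6):

After execution: s = 15
15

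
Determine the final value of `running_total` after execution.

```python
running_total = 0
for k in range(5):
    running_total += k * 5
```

Let's trace through this code step by step.

Initialize: running_total = 0
Entering loop: for k in range(5):

After execution: running_total = 50
50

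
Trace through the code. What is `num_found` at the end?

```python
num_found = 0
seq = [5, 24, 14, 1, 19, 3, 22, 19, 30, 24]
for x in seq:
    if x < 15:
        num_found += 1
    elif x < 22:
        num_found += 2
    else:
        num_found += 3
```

Let's trace through this code step by step.

Initialize: num_found = 0
Initialize: seq = [5, 24, 14, 1, 19, 3, 22, 19, 30, 24]
Entering loop: for x in seq:

After execution: num_found = 20
20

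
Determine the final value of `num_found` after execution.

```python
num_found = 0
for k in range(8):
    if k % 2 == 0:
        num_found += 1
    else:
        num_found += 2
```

Let's trace through this code step by step.

Initialize: num_found = 0
Entering loop: for k in range(8):

After execution: num_found = 12
12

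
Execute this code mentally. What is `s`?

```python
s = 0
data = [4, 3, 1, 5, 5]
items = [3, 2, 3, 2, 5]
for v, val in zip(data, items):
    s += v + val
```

Let's trace through this code step by step.

Initialize: s = 0
Initialize: data = [4, 3, 1, 5, 5]
Initialize: items = [3, 2, 3, 2, 5]
Entering loop: for v, val in zip(data, items):

After execution: s = 33
33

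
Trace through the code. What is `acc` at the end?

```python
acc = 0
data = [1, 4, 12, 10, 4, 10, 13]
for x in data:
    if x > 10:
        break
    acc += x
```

Let's trace through this code step by step.

Initialize: acc = 0
Initialize: data = [1, 4, 12, 10, 4, 10, 13]
Entering loop: for x in data:

After execution: acc = 5
5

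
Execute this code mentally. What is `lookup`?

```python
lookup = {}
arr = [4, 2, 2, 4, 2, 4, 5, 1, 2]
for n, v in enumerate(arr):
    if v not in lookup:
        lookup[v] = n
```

Let's trace through this code step by step.

Initialize: lookup = {}
Initialize: arr = [4, 2, 2, 4, 2, 4, 5, 1, 2]
Entering loop: for n, v in enumerate(arr):

After execution: lookup = {4: 0, 2: 1, 5: 6, 1: 7}
{4: 0, 2: 1, 5: 6, 1: 7}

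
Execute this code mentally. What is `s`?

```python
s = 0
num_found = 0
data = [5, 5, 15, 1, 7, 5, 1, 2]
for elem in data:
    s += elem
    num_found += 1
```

Let's trace through this code step by step.

Initialize: s = 0
Initialize: num_found = 0
Initialize: data = [5, 5, 15, 1, 7, 5, 1, 2]
Entering loop: for elem in data:

After execution: s = 41
41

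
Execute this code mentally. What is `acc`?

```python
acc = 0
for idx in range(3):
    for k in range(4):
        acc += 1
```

Let's trace through this code step by step.

Initialize: acc = 0
Entering loop: for idx in range(3):

After execution: acc = 12
12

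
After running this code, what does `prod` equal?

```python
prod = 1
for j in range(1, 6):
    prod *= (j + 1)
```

Let's trace through this code step by step.

Initialize: prod = 1
Entering loop: for j in range(1, 6):

After execution: prod = 720
720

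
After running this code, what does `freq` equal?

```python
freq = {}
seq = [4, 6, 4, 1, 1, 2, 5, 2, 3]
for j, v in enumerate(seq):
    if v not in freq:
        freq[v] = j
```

Let's trace through this code step by step.

Initialize: freq = {}
Initialize: seq = [4, 6, 4, 1, 1, 2, 5, 2, 3]
Entering loop: for j, v in enumerate(seq):

After execution: freq = {4: 0, 6: 1, 1: 3, 2: 5, 5: 6, 3: 8}
{4: 0, 6: 1, 1: 3, 2: 5, 5: 6, 3: 8}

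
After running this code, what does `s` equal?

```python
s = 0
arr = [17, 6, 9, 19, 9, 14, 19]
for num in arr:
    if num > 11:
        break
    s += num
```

Let's trace through this code step by step.

Initialize: s = 0
Initialize: arr = [17, 6, 9, 19, 9, 14, 19]
Entering loop: for num in arr:

After execution: s = 0
0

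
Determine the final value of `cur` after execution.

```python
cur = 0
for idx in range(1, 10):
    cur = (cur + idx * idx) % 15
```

Let's trace through this code step by step.

Initialize: cur = 0
Entering loop: for idx in range(1, 10):

After execution: cur = 0
0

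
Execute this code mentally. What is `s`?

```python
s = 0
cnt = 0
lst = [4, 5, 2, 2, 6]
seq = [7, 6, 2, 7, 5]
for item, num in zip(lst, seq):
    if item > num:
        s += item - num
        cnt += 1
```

Let's trace through this code step by step.

Initialize: s = 0
Initialize: cnt = 0
Initialize: lst = [4, 5, 2, 2, 6]
Initialize: seq = [7, 6, 2, 7, 5]
Entering loop: for item, num in zip(lst, seq):

After execution: s = 1
1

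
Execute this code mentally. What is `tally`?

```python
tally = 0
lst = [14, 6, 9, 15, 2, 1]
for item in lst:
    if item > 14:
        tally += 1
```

Let's trace through this code step by step.

Initialize: tally = 0
Initialize: lst = [14, 6, 9, 15, 2, 1]
Entering loop: for item in lst:

After execution: tally = 1
1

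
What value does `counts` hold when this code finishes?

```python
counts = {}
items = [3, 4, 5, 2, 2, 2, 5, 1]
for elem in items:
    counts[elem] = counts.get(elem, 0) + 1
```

Let's trace through this code step by step.

Initialize: counts = {}
Initialize: items = [3, 4, 5, 2, 2, 2, 5, 1]
Entering loop: for elem in items:

After execution: counts = {3: 1, 4: 1, 5: 2, 2: 3, 1: 1}
{3: 1, 4: 1, 5: 2, 2: 3, 1: 1}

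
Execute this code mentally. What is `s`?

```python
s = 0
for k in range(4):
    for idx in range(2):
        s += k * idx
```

Let's trace through this code step by step.

Initialize: s = 0
Entering loop: for k in range(4):

After execution: s = 6
6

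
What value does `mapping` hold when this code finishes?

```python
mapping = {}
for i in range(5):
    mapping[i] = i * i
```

Let's trace through this code step by step.

Initialize: mapping = {}
Entering loop: for i in range(5):

After execution: mapping = {0: 0, 1: 1, 2: 4, 3: 9, 4: 16}
{0: 0, 1: 1, 2: 4, 3: 9, 4: 16}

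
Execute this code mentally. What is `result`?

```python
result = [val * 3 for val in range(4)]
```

Let's trace through this code step by step.

Initialize: result = [val * 3 for val in range(4)]

After execution: result = [0, 3, 6, 9]
[0, 3, 6, 9]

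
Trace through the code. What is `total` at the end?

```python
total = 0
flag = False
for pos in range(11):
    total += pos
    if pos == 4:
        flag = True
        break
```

Let's trace through this code step by step.

Initialize: total = 0
Initialize: flag = False
Entering loop: for pos in range(11):

After execution: total = 10
10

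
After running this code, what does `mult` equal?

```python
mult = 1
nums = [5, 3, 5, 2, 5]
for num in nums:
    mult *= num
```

Let's trace through this code step by step.

Initialize: mult = 1
Initialize: nums = [5, 3, 5, 2, 5]
Entering loop: for num in nums:

After execution: mult = 750
750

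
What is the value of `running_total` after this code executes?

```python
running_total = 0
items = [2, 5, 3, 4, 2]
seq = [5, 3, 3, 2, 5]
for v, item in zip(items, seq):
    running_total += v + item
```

Let's trace through this code step by step.

Initialize: running_total = 0
Initialize: items = [2, 5, 3, 4, 2]
Initialize: seq = [5, 3, 3, 2, 5]
Entering loop: for v, item in zip(items, seq):

After execution: running_total = 34
34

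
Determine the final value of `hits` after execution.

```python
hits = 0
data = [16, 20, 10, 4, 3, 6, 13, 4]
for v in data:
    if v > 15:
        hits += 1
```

Let's trace through this code step by step.

Initialize: hits = 0
Initialize: data = [16, 20, 10, 4, 3, 6, 13, 4]
Entering loop: for v in data:

After execution: hits = 2
2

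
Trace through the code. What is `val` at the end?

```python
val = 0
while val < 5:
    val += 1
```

Let's trace through this code step by step.

Initialize: val = 0
Entering loop: while val < 5:

After execution: val = 5
5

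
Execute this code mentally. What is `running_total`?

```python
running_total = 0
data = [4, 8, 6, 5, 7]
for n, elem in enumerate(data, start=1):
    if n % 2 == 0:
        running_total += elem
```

Let's trace through this code step by step.

Initialize: running_total = 0
Initialize: data = [4, 8, 6, 5, 7]
Entering loop: for n, elem in enumerate(data, start=1):

After execution: running_total = 13
13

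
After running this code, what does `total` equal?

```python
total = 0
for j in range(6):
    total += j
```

Let's trace through this code step by step.

Initialize: total = 0
Entering loop: for j in range(6):

After execution: total = 15
15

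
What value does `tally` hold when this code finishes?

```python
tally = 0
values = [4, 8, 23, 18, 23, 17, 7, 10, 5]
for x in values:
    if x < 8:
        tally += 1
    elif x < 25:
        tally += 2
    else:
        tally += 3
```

Let's trace through this code step by step.

Initialize: tally = 0
Initialize: values = [4, 8, 23, 18, 23, 17, 7, 10, 5]
Entering loop: for x in values:

After execution: tally = 15
15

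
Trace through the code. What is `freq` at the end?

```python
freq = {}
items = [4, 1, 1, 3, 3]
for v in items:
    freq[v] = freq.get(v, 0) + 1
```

Let's trace through this code step by step.

Initialize: freq = {}
Initialize: items = [4, 1, 1, 3, 3]
Entering loop: for v in items:

After execution: freq = {4: 1, 1: 2, 3: 2}
{4: 1, 1: 2, 3: 2}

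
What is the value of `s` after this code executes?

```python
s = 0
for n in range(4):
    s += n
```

Let's trace through this code step by step.

Initialize: s = 0
Entering loop: for n in range(4):

After execution: s = 6
6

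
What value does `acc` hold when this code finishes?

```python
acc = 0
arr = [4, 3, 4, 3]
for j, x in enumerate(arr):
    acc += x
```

Let's trace through this code step by step.

Initialize: acc = 0
Initialize: arr = [4, 3, 4, 3]
Entering loop: for j, x in enumerate(arr):

After execution: acc = 14
14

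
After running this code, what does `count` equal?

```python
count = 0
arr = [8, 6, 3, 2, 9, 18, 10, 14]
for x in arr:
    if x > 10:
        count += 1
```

Let's trace through this code step by step.

Initialize: count = 0
Initialize: arr = [8, 6, 3, 2, 9, 18, 10, 14]
Entering loop: for x in arr:

After execution: count = 2
2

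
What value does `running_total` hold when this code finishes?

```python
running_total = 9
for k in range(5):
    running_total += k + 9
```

Let's trace through this code step by step.

Initialize: running_total = 9
Entering loop: for k in range(5):

After execution: running_total = 64
64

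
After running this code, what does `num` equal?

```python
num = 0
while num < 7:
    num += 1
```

Let's trace through this code step by step.

Initialize: num = 0
Entering loop: while num < 7:

After execution: num = 7
7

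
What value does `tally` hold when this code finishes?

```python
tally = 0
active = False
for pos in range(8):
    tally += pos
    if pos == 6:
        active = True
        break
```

Let's trace through this code step by step.

Initialize: tally = 0
Initialize: active = False
Entering loop: for pos in range(8):

After execution: tally = 21
21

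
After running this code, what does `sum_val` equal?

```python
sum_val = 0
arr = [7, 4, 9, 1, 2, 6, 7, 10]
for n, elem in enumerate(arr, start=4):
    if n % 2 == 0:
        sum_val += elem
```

Let's trace through this code step by step.

Initialize: sum_val = 0
Initialize: arr = [7, 4, 9, 1, 2, 6, 7, 10]
Entering loop: for n, elem in enumerate(arr, start=4):

After execution: sum_val = 25
25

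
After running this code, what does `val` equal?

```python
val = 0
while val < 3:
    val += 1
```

Let's trace through this code step by step.

Initialize: val = 0
Entering loop: while val < 3:

After execution: val = 3
3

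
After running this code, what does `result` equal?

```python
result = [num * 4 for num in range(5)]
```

Let's trace through this code step by step.

Initialize: result = [num * 4 for num in range(5)]

After execution: result = [0, 4, 8, 12, 16]
[0, 4, 8, 12, 16]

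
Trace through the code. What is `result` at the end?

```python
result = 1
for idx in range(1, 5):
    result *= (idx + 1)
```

Let's trace through this code step by step.

Initialize: result = 1
Entering loop: for idx in range(1, 5):

After execution: result = 120
120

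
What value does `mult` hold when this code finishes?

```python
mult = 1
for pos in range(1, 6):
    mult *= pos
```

Let's trace through this code step by step.

Initialize: mult = 1
Entering loop: for pos in range(1, 6):

After execution: mult = 120
120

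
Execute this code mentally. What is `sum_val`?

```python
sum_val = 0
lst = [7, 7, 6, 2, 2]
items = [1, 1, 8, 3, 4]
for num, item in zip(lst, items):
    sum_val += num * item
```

Let's trace through this code step by step.

Initialize: sum_val = 0
Initialize: lst = [7, 7, 6, 2, 2]
Initialize: items = [1, 1, 8, 3, 4]
Entering loop: for num, item in zip(lst, items):

After execution: sum_val = 76
76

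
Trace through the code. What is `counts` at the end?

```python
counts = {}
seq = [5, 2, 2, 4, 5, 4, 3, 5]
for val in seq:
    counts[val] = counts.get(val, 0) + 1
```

Let's trace through this code step by step.

Initialize: counts = {}
Initialize: seq = [5, 2, 2, 4, 5, 4, 3, 5]
Entering loop: for val in seq:

After execution: counts = {5: 3, 2: 2, 4: 2, 3: 1}
{5: 3, 2: 2, 4: 2, 3: 1}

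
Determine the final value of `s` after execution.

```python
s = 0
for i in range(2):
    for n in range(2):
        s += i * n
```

Let's trace through this code step by step.

Initialize: s = 0
Entering loop: for i in range(2):

After execution: s = 1
1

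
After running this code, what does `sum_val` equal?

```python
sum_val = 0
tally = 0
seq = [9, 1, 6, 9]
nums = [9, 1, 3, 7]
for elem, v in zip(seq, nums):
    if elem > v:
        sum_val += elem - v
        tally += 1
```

Let's trace through this code step by step.

Initialize: sum_val = 0
Initialize: tally = 0
Initialize: seq = [9, 1, 6, 9]
Initialize: nums = [9, 1, 3, 7]
Entering loop: for elem, v in zip(seq, nums):

After execution: sum_val = 5
5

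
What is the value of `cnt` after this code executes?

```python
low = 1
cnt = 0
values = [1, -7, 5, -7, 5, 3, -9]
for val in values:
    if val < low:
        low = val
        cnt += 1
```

Let's trace through this code step by step.

Initialize: low = 1
Initialize: cnt = 0
Initialize: values = [1, -7, 5, -7, 5, 3, -9]
Entering loop: for val in values:

After execution: cnt = 2
2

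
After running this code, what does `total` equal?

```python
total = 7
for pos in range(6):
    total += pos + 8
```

Let's trace through this code step by step.

Initialize: total = 7
Entering loop: for pos in range(6):

After execution: total = 70
70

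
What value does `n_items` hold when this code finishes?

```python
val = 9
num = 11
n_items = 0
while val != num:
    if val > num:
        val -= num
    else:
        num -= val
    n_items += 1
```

Let's trace through this code step by step.

Initialize: val = 9
Initialize: num = 11
Initialize: n_items = 0
Entering loop: while val != num:

After execution: n_items = 6
6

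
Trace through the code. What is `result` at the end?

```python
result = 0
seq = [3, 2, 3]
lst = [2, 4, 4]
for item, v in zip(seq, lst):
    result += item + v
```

Let's trace through this code step by step.

Initialize: result = 0
Initialize: seq = [3, 2, 3]
Initialize: lst = [2, 4, 4]
Entering loop: for item, v in zip(seq, lst):

After execution: result = 18
18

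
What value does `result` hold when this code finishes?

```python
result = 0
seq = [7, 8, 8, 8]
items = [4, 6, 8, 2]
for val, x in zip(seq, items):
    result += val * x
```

Let's trace through this code step by step.

Initialize: result = 0
Initialize: seq = [7, 8, 8, 8]
Initialize: items = [4, 6, 8, 2]
Entering loop: for val, x in zip(seq, items):

After execution: result = 156
156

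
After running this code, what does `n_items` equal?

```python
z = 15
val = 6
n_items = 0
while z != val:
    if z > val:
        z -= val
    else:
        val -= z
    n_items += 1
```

Let's trace through this code step by step.

Initialize: z = 15
Initialize: val = 6
Initialize: n_items = 0
Entering loop: while z != val:

After execution: n_items = 3
3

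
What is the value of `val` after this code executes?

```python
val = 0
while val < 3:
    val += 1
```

Let's trace through this code step by step.

Initialize: val = 0
Entering loop: while val < 3:

After execution: val = 3
3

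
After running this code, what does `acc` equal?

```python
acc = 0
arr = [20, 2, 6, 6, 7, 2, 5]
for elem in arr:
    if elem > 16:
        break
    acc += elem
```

Let's trace through this code step by step.

Initialize: acc = 0
Initialize: arr = [20, 2, 6, 6, 7, 2, 5]
Entering loop: for elem in arr:

After execution: acc = 0
0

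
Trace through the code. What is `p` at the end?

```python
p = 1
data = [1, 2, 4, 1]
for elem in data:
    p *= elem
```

Let's trace through this code step by step.

Initialize: p = 1
Initialize: data = [1, 2, 4, 1]
Entering loop: for elem in data:

After execution: p = 8
8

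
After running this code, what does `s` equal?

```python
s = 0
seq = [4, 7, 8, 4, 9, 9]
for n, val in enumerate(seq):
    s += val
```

Let's trace through this code step by step.

Initialize: s = 0
Initialize: seq = [4, 7, 8, 4, 9, 9]
Entering loop: for n, val in enumerate(seq):

After execution: s = 41
41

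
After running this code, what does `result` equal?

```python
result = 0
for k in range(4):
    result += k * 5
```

Let's trace through this code step by step.

Initialize: result = 0
Entering loop: for k in range(4):

After execution: result = 30
30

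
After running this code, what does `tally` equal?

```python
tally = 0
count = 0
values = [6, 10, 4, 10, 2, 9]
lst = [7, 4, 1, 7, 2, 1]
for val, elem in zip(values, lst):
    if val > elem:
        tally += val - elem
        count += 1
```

Let's trace through this code step by step.

Initialize: tally = 0
Initialize: count = 0
Initialize: values = [6, 10, 4, 10, 2, 9]
Initialize: lst = [7, 4, 1, 7, 2, 1]
Entering loop: for val, elem in zip(values, lst):

After execution: tally = 20
20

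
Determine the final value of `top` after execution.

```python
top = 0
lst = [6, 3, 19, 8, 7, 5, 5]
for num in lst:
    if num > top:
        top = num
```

Let's trace through this code step by step.

Initialize: top = 0
Initialize: lst = [6, 3, 19, 8, 7, 5, 5]
Entering loop: for num in lst:

After execution: top = 19
19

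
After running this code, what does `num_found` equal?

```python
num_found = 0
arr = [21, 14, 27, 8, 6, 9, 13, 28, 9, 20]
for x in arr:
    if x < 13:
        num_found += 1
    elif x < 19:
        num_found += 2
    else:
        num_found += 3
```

Let's trace through this code step by step.

Initialize: num_found = 0
Initialize: arr = [21, 14, 27, 8, 6, 9, 13, 28, 9, 20]
Entering loop: for x in arr:

After execution: num_found = 20
20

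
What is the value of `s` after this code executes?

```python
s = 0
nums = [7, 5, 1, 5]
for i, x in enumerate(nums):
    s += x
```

Let's trace through this code step by step.

Initialize: s = 0
Initialize: nums = [7, 5, 1, 5]
Entering loop: for i, x in enumerate(nums):

After execution: s = 18
18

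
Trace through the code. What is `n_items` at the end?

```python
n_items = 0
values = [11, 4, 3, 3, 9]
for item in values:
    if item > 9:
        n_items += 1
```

Let's trace through this code step by step.

Initialize: n_items = 0
Initialize: values = [11, 4, 3, 3, 9]
Entering loop: for item in values:

After execution: n_items = 1
1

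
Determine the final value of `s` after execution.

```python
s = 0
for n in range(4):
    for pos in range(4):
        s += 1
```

Let's trace through this code step by step.

Initialize: s = 0
Entering loop: for n in range(4):

After execution: s = 16
16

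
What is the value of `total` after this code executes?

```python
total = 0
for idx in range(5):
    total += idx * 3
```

Let's trace through this code step by step.

Initialize: total = 0
Entering loop: for idx in range(5):

After execution: total = 30
30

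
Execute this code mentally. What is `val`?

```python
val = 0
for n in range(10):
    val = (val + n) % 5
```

Let's trace through this code step by step.

Initialize: val = 0
Entering loop: for n in range(10):

After execution: val = 0
0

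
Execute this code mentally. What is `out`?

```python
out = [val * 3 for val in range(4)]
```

Let's trace through this code step by step.

Initialize: out = [val * 3 for val in range(4)]

After execution: out = [0, 3, 6, 9]
[0, 3, 6, 9]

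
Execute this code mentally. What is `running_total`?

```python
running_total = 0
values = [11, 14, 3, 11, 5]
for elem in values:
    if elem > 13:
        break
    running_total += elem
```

Let's trace through this code step by step.

Initialize: running_total = 0
Initialize: values = [11, 14, 3, 11, 5]
Entering loop: for elem in values:

After execution: running_total = 11
11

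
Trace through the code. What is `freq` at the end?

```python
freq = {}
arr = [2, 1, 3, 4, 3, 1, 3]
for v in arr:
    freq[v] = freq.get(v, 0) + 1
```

Let's trace through this code step by step.

Initialize: freq = {}
Initialize: arr = [2, 1, 3, 4, 3, 1, 3]
Entering loop: for v in arr:

After execution: freq = {2: 1, 1: 2, 3: 3, 4: 1}
{2: 1, 1: 2, 3: 3, 4: 1}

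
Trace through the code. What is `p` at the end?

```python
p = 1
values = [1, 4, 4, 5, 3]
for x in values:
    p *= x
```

Let's trace through this code step by step.

Initialize: p = 1
Initialize: values = [1, 4, 4, 5, 3]
Entering loop: for x in values:

After execution: p = 240
240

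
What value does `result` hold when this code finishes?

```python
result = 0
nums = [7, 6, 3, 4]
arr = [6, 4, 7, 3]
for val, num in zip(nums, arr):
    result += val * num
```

Let's trace through this code step by step.

Initialize: result = 0
Initialize: nums = [7, 6, 3, 4]
Initialize: arr = [6, 4, 7, 3]
Entering loop: for val, num in zip(nums, arr):

After execution: result = 99
99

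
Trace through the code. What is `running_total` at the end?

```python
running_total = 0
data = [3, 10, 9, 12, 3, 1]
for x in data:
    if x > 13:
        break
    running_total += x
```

Let's trace through this code step by step.

Initialize: running_total = 0
Initialize: data = [3, 10, 9, 12, 3, 1]
Entering loop: for x in data:

After execution: running_total = 38
38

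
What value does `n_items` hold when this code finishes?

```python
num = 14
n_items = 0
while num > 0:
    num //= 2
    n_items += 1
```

Let's trace through this code step by step.

Initialize: num = 14
Initialize: n_items = 0
Entering loop: while num > 0:

After execution: n_items = 4
4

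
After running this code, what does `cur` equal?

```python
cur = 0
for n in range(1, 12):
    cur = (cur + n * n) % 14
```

Let's trace through this code step by step.

Initialize: cur = 0
Entering loop: for n in range(1, 12):

After execution: cur = 2
2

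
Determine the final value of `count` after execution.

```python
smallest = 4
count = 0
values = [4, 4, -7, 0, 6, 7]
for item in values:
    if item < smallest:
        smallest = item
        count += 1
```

Let's trace through this code step by step.

Initialize: smallest = 4
Initialize: count = 0
Initialize: values = [4, 4, -7, 0, 6, 7]
Entering loop: for item in values:

After execution: count = 1
1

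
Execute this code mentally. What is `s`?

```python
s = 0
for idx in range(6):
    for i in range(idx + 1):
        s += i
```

Let's trace through this code step by step.

Initialize: s = 0
Entering loop: for idx in range(6):

After execution: s = 35
35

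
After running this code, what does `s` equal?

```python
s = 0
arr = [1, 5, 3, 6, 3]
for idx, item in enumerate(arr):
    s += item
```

Let's trace through this code step by step.

Initialize: s = 0
Initialize: arr = [1, 5, 3, 6, 3]
Entering loop: for idx, item in enumerate(arr):

After execution: s = 18
18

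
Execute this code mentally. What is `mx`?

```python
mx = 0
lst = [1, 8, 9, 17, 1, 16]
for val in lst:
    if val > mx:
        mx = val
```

Let's trace through this code step by step.

Initialize: mx = 0
Initialize: lst = [1, 8, 9, 17, 1, 16]
Entering loop: for val in lst:

After execution: mx = 17
17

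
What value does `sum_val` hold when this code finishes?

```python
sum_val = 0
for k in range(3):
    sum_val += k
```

Let's trace through this code step by step.

Initialize: sum_val = 0
Entering loop: for k in range(3):

After execution: sum_val = 3
3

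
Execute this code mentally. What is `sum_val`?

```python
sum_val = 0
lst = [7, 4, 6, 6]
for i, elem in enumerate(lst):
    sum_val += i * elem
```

Let's trace through this code step by step.

Initialize: sum_val = 0
Initialize: lst = [7, 4, 6, 6]
Entering loop: for i, elem in enumerate(lst):

After execution: sum_val = 34
34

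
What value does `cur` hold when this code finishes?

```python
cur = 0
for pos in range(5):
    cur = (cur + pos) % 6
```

Let's trace through this code step by step.

Initialize: cur = 0
Entering loop: for pos in range(5):

After execution: cur = 4
4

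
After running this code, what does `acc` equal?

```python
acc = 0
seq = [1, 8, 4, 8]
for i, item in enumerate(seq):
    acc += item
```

Let's trace through this code step by step.

Initialize: acc = 0
Initialize: seq = [1, 8, 4, 8]
Entering loop: for i, item in enumerate(seq):

After execution: acc = 21
21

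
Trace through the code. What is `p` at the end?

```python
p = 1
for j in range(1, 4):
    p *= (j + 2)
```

Let's trace through this code step by step.

Initialize: p = 1
Entering loop: for j in range(1, 4):

After execution: p = 60
60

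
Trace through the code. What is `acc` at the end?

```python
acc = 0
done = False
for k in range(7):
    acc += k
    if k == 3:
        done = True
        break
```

Let's trace through this code step by step.

Initialize: acc = 0
Initialize: done = False
Entering loop: for k in range(7):

After execution: acc = 6
6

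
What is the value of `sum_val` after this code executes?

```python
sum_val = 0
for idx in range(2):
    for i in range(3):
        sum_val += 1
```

Let's trace through this code step by step.

Initialize: sum_val = 0
Entering loop: for idx in range(2):

After execution: sum_val = 6
6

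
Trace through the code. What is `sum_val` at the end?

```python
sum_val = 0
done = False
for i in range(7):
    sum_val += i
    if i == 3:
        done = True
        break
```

Let's trace through this code step by step.

Initialize: sum_val = 0
Initialize: done = False
Entering loop: for i in range(7):

After execution: sum_val = 6
6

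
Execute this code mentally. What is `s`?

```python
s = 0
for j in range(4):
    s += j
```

Let's trace through this code step by step.

Initialize: s = 0
Entering loop: for j in range(4):

After execution: s = 6
6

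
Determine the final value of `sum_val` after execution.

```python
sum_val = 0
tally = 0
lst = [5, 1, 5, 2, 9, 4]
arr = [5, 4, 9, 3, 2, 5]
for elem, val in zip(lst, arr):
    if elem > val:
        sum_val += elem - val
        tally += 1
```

Let's trace through this code step by step.

Initialize: sum_val = 0
Initialize: tally = 0
Initialize: lst = [5, 1, 5, 2, 9, 4]
Initialize: arr = [5, 4, 9, 3, 2, 5]
Entering loop: for elem, val in zip(lst, arr):

After execution: sum_val = 7
7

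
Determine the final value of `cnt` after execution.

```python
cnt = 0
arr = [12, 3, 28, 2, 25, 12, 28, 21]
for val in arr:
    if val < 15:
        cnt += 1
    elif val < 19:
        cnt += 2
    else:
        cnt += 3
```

Let's trace through this code step by step.

Initialize: cnt = 0
Initialize: arr = [12, 3, 28, 2, 25, 12, 28, 21]
Entering loop: for val in arr:

After execution: cnt = 16
16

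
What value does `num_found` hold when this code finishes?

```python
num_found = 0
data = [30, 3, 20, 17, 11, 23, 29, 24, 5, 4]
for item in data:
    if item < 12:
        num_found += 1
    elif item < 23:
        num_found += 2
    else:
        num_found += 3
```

Let's trace through this code step by step.

Initialize: num_found = 0
Initialize: data = [30, 3, 20, 17, 11, 23, 29, 24, 5, 4]
Entering loop: for item in data:

After execution: num_found = 20
20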